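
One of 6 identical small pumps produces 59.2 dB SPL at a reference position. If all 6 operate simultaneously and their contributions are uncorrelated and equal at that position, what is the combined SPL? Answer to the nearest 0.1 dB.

6 equal incoherent sources raise the level by 10·log₁₀(6) = 7.78 dB.
L_total = 59.2 + 7.78 = 67.0 dB SPL.

67.0 dB SPL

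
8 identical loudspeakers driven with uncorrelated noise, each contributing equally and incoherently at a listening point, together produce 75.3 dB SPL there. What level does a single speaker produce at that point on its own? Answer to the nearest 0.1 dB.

8 equal incoherent sources add 10·log₁₀(8) = 9.03 dB over one source.
L_one = 75.3 − 9.03 = 66.3 dB SPL.

66.3 dB SPL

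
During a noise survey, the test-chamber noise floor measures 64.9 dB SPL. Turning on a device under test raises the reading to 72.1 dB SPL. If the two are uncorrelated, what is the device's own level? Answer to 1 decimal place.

71.2 dB SPL

Remove the background by subtracting linear intensities:
L_src = 10·log₁₀(10^(72.1/10) − 10^(64.9/10)) = 10·log₁₀(13130000) = 71.2 dB SPL.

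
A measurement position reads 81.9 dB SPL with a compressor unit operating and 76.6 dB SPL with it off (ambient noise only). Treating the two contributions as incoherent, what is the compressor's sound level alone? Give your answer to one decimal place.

Background correction is a power subtraction:
L_src = 10·log₁₀(10^(81.9/10) − 10^(76.6/10)) = 10·log₁₀(109200000) = 80.4 dB SPL.

80.4 dB SPL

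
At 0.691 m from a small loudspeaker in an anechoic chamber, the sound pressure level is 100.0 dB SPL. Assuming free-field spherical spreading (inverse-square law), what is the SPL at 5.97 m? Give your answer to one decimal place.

81.3 dB SPL

Inverse-square spreading gives ΔL = −20·log₁₀(d₂/d₁).
ΔL = −20·log₁₀(5.97/0.691) = -18.73 dB, so L₂ = 100.0 + (-18.73) = 81.3 dB SPL.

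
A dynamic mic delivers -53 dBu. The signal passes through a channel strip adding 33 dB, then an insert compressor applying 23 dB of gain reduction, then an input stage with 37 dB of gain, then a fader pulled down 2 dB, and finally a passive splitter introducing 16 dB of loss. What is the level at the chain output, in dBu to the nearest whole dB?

Cascaded gains and losses add directly in dB.
-53 + 33 − 23 + 37 − 2 − 16 = -24 dBu.

-24 dBu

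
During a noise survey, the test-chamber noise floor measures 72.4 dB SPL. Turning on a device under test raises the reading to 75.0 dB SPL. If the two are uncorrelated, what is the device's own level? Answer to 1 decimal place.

Remove the background by subtracting linear intensities:
L_src = 10·log₁₀(10^(75.0/10) − 10^(72.4/10)) = 10·log₁₀(14240000) = 71.5 dB SPL.

71.5 dB SPL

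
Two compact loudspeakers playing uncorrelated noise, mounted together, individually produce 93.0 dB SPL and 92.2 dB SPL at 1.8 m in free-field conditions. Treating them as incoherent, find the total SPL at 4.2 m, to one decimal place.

Combined at 1.8 m: 10·log₁₀(10^(93.0/10)+10^(92.2/10)) = 95.63 dB SPL.
Then apply −20·log₁₀(4.2/1.8) = -7.36 dB → 88.3 dB SPL.

88.3 dB SPL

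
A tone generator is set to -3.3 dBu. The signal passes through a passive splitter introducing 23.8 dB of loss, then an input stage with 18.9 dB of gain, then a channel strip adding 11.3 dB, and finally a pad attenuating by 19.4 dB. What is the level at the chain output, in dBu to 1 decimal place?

-16.3 dBu

Cascaded gains and losses add directly in dB.
-3.3 − 23.8 + 18.9 + 11.3 − 19.4 = -16.3 dBu.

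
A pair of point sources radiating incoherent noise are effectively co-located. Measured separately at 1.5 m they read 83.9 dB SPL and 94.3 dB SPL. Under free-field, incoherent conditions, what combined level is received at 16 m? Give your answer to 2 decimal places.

74.12 dB SPL

Combined at 1.5 m: 10·log₁₀(10^(83.9/10)+10^(94.3/10)) = 94.679 dB SPL.
Then apply −20·log₁₀(16/1.5) = -20.561 dB → 74.12 dB SPL.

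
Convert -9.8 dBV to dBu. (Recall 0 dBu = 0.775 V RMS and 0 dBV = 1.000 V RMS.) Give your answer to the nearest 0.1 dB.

-7.6 dBu

The offset between the scales is 20·log₁₀(0.775/1.000) = −2.214 dB.
So dBu = -9.8 + 2.214 = -7.6 dBu.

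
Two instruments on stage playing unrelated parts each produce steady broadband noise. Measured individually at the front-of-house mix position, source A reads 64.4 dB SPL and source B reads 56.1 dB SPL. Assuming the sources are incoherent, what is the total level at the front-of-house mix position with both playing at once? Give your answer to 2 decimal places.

65.00 dB SPL

Uncorrelated sources add in intensity (power), not in dB.
L_total = 10·log₁₀(10^(64.4/10) + 10^(56.1/10)) = 10·log₁₀(3162000) = 65.00 dB SPL.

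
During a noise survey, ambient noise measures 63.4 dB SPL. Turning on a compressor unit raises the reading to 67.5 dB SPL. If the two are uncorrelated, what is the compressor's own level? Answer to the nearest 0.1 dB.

65.4 dB SPL

Subtract intensities: L_src = 10·log₁₀(10^(L_total/10) − 10^(L_bg/10)).
L_src = 10·log₁₀(10^(67.5/10) − 10^(63.4/10)) = 10·log₁₀(3436000) = 65.4 dB SPL.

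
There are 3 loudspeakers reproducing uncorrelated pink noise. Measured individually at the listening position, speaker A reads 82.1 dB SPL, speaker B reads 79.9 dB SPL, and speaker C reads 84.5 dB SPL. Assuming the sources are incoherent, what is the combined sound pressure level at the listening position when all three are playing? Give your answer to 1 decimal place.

87.3 dB SPL

Add the sources as powers (linear), then convert back to dB:
L_total = 10·log₁₀(10^(82.1/10) + 10^(79.9/10) + 10^(84.5/10)) = 10·log₁₀(541700000) = 87.3 dB SPL.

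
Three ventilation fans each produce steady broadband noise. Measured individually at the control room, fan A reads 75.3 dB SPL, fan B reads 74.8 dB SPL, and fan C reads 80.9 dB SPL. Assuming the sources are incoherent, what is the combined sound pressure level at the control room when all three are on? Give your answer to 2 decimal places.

82.72 dB SPL

Incoherent sources sum as intensities:
L_total = 10·log₁₀(10^(75.3/10) + 10^(74.8/10) + 10^(80.9/10)) = 10·log₁₀(187100000) = 82.72 dB SPL.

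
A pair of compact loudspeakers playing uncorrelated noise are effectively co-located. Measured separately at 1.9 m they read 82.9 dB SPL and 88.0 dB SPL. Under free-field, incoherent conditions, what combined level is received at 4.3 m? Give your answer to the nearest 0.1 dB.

82.1 dB SPL

Combined at 1.9 m: 10·log₁₀(10^(82.9/10)+10^(88.0/10)) = 89.17 dB SPL.
Then apply −20·log₁₀(4.3/1.9) = -7.09 dB → 82.1 dB SPL.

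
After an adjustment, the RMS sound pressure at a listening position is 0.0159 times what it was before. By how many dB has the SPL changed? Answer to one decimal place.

-36.0 dB

SPL change from a pressure ratio uses the 20·log₁₀ form:
20·log₁₀(0.0159) = -36.0 dB.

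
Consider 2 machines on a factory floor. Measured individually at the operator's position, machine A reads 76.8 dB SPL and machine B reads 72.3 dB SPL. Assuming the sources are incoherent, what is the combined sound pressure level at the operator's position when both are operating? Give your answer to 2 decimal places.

Uncorrelated sources add in intensity (power), not in dB.
L_total = 10·log₁₀(10^(76.8/10) + 10^(72.3/10)) = 10·log₁₀(64850000) = 78.12 dB SPL.

78.12 dB SPL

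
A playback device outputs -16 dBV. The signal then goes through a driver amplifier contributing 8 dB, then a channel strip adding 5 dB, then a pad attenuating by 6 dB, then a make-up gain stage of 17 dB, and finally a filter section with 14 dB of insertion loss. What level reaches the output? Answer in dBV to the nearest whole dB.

Cascaded gains and losses add directly in dB.
-16 + 8 + 5 − 6 + 17 − 14 = -6 dBV.

-6 dBV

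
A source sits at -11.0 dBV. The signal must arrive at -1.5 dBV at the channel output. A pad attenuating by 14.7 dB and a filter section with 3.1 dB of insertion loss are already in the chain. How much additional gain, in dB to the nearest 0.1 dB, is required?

The required make-up gain is the shortfall in the dB sum.
G = -1.5 − (-11.0) + 14.7 + 3.1 = 27.3 dB.

27.3 dB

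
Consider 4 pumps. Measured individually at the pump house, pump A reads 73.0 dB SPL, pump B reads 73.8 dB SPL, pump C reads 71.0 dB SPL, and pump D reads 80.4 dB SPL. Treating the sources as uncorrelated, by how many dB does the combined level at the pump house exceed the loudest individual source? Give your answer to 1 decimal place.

Uncorrelated sources add in intensity (power), not in dB.
L_total = 10·log₁₀(10^(73.0/10) + 10^(73.8/10) + 10^(71.0/10) + 10^(80.4/10)) = 82.21 dB SPL.
Excess over the loudest (80.4 dB): 82.21 − 80.4 = 1.8 dB.

1.8 dB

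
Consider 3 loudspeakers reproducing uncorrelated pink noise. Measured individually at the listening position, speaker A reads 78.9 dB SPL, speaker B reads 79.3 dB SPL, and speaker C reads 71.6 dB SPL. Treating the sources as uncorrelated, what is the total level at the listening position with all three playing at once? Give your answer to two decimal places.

82.48 dB SPL

Add the sources as powers (linear), then convert back to dB:
L_total = 10·log₁₀(10^(78.9/10) + 10^(79.3/10) + 10^(71.6/10)) = 10·log₁₀(177200000) = 82.48 dB SPL.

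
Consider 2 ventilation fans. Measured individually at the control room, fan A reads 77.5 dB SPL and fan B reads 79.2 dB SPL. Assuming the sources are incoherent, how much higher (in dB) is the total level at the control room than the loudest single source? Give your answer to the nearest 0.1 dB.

Add the sources as powers (linear), then convert back to dB:
L_total = 10·log₁₀(10^(77.5/10) + 10^(79.2/10)) = 81.44 dB SPL.
Excess over the loudest (79.2 dB): 81.44 − 79.2 = 2.2 dB.

2.2 dB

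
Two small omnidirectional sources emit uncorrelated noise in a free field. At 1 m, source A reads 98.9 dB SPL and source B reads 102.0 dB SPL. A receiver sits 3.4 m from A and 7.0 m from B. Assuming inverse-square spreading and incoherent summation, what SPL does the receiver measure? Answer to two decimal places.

89.98 dB SPL

At the listener: L_A = 98.9 − 20·log₁₀(3.4) = 88.270 dB; L_B = 102.0 − 20·log₁₀(7.0) = 85.098 dB.
Combined: 10·log₁₀(10^(88.270/10)+10^(85.098/10)) = 89.98 dB SPL.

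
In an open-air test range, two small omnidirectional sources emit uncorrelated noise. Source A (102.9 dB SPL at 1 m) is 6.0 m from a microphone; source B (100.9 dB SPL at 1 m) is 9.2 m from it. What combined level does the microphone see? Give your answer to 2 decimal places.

At the listener: L_A = 102.9 − 20·log₁₀(6.0) = 87.337 dB; L_B = 100.9 − 20·log₁₀(9.2) = 81.624 dB.
Combined: 10·log₁₀(10^(87.337/10)+10^(81.624/10)) = 88.37 dB SPL.

88.37 dB SPL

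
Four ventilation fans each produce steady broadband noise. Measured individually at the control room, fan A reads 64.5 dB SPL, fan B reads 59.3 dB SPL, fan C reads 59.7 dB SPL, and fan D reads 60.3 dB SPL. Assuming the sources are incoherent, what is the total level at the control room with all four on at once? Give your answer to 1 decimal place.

67.5 dB SPL

Uncorrelated sources add in intensity (power), not in dB.
L_total = 10·log₁₀(10^(64.5/10) + 10^(59.3/10) + 10^(59.7/10) + 10^(60.3/10)) = 10·log₁₀(5674000) = 67.5 dB SPL.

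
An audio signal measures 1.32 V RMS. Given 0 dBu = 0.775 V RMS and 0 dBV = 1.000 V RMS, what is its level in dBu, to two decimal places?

+4.63 dBu

dBu = 20·log₁₀(V / 0.775 V).
20·log₁₀(1.32/0.775) = +4.63 dBu.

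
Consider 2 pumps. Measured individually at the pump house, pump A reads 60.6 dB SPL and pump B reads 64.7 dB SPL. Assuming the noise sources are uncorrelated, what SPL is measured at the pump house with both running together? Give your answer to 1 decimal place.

66.1 dB SPL

Uncorrelated sources add in intensity (power), not in dB.
L_total = 10·log₁₀(10^(60.6/10) + 10^(64.7/10)) = 10·log₁₀(4099000) = 66.1 dB SPL.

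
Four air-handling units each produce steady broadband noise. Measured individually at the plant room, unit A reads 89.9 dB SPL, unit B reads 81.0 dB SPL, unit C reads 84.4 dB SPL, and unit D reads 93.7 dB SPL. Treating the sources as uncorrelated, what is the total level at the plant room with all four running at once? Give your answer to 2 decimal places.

95.71 dB SPL

Uncorrelated sources add in intensity (power), not in dB.
L_total = 10·log₁₀(10^(89.9/10) + 10^(81.0/10) + 10^(84.4/10) + 10^(93.7/10)) = 10·log₁₀(3723000000) = 95.71 dB SPL.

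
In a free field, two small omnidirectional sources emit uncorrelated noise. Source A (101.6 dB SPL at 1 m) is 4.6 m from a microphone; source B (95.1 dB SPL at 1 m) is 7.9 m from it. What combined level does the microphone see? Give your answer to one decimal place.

88.7 dB SPL

At the listener: L_A = 101.6 − 20·log₁₀(4.6) = 88.34 dB; L_B = 95.1 − 20·log₁₀(7.9) = 77.15 dB.
Combined: 10·log₁₀(10^(88.34/10)+10^(77.15/10)) = 88.7 dB SPL.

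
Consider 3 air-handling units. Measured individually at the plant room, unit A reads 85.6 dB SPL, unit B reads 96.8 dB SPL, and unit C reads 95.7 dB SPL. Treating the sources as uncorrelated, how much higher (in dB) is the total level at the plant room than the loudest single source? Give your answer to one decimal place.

Add the sources as powers (linear), then convert back to dB:
L_total = 10·log₁₀(10^(85.6/10) + 10^(96.8/10) + 10^(95.7/10)) = 99.48 dB SPL.
Excess over the loudest (96.8 dB): 99.48 − 96.8 = 2.7 dB.

2.7 dB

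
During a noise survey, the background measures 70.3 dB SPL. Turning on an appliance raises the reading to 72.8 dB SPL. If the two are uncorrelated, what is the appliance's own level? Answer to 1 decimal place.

69.2 dB SPL

Subtract intensities: L_src = 10·log₁₀(10^(L_total/10) − 10^(L_bg/10)).
L_src = 10·log₁₀(10^(72.8/10) − 10^(70.3/10)) = 10·log₁₀(8339000) = 69.2 dB SPL.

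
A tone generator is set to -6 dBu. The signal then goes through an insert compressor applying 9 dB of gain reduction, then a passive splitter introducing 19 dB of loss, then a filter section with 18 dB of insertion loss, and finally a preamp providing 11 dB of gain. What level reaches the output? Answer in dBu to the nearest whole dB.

-41 dBu

Cascaded gains and losses add directly in dB.
-6 − 9 − 19 − 18 + 11 = -41 dBu.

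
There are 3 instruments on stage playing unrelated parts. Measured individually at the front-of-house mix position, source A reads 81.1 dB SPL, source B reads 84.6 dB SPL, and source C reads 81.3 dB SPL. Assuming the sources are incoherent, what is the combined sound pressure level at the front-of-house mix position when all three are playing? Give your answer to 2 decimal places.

87.42 dB SPL

Uncorrelated sources add in intensity (power), not in dB.
L_total = 10·log₁₀(10^(81.1/10) + 10^(84.6/10) + 10^(81.3/10)) = 10·log₁₀(552100000) = 87.42 dB SPL.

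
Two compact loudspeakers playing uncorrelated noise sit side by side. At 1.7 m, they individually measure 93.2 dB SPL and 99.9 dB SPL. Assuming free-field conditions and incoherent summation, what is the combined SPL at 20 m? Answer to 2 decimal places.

Combined at 1.7 m: 10·log₁₀(10^(93.2/10)+10^(99.9/10)) = 100.741 dB SPL.
Then apply −20·log₁₀(20/1.7) = -21.412 dB → 79.33 dB SPL.

79.33 dB SPL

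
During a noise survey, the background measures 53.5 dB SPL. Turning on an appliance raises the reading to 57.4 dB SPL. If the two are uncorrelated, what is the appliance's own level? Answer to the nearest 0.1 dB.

Subtract intensities: L_src = 10·log₁₀(10^(L_total/10) − 10^(L_bg/10)).
L_src = 10·log₁₀(10^(57.4/10) − 10^(53.5/10)) = 10·log₁₀(325700) = 55.1 dB SPL.

55.1 dB SPL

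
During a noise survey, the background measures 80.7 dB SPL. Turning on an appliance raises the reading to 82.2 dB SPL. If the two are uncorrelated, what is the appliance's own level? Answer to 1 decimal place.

Background correction is a power subtraction:
L_src = 10·log₁₀(10^(82.2/10) − 10^(80.7/10)) = 10·log₁₀(48470000) = 76.9 dB SPL.

76.9 dB SPL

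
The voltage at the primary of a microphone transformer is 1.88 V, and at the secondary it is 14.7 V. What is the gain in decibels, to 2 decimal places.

Voltage is an amplitude quantity, so gain = 20·log₁₀(V_out/V_in).
20·log₁₀(14.7/1.88) = 20·log₁₀(7.819) = 17.86 dB.

17.86 dB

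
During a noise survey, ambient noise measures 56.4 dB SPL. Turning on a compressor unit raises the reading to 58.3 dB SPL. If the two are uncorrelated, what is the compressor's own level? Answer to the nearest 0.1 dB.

53.8 dB SPL

Background correction is a power subtraction:
L_src = 10·log₁₀(10^(58.3/10) − 10^(56.4/10)) = 10·log₁₀(239600) = 53.8 dB SPL.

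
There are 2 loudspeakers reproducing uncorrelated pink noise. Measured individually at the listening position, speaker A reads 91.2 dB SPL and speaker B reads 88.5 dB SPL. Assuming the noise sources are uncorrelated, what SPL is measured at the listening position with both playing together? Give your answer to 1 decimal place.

93.1 dB SPL

Incoherent sources sum as intensities:
L_total = 10·log₁₀(10^(91.2/10) + 10^(88.5/10)) = 10·log₁₀(2026000000) = 93.1 dB SPL.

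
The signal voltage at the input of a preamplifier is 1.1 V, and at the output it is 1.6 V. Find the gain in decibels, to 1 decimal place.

For a voltage ratio, dB = 20·log₁₀(V₂/V₁).
20·log₁₀(1.6/1.1) = 20·log₁₀(1.455) = 3.3 dB.

3.3 dB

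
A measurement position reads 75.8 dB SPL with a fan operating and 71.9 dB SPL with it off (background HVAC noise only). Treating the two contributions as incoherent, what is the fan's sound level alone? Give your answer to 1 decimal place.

73.5 dB SPL

Subtract intensities: L_src = 10·log₁₀(10^(L_total/10) − 10^(L_bg/10)).
L_src = 10·log₁₀(10^(75.8/10) − 10^(71.9/10)) = 10·log₁₀(22530000) = 73.5 dB SPL.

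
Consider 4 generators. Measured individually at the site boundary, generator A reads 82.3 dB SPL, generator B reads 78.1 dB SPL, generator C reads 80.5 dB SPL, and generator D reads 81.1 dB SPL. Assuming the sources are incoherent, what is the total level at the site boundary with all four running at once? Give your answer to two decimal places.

Incoherent sources sum as intensities:
L_total = 10·log₁₀(10^(82.3/10) + 10^(78.1/10) + 10^(80.5/10) + 10^(81.1/10)) = 10·log₁₀(475400000) = 86.77 dB SPL.

86.77 dB SPL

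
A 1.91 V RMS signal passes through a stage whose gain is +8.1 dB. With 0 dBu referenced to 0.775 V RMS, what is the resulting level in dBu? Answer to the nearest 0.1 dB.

+15.9 dBu

Input level: 20·log₁₀(1.91/0.775) = 7.83 dBu.
Output: 7.83 + 8.1 = +15.9 dBu.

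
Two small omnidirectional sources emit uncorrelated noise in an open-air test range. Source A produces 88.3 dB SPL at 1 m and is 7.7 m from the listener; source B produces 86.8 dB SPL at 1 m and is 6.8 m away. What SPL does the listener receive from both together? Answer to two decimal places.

73.38 dB SPL

At the listener: L_A = 88.3 − 20·log₁₀(7.7) = 70.570 dB; L_B = 86.8 − 20·log₁₀(6.8) = 70.150 dB.
Combined: 10·log₁₀(10^(70.570/10)+10^(70.150/10)) = 73.38 dB SPL.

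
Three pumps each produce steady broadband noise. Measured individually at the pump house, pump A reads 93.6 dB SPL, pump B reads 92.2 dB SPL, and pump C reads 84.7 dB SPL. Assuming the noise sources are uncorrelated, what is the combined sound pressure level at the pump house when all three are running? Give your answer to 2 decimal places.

Uncorrelated sources add in intensity (power), not in dB.
L_total = 10·log₁₀(10^(93.6/10) + 10^(92.2/10) + 10^(84.7/10)) = 10·log₁₀(4246000000) = 96.28 dB SPL.

96.28 dB SPL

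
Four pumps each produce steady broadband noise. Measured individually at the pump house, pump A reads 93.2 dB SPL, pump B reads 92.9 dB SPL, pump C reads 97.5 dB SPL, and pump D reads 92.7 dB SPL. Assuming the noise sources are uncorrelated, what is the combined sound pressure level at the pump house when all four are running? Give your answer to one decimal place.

100.6 dB SPL

Add the sources as powers (linear), then convert back to dB:
L_total = 10·log₁₀(10^(93.2/10) + 10^(92.9/10) + 10^(97.5/10) + 10^(92.7/10)) = 10·log₁₀(11525000000) = 100.6 dB SPL.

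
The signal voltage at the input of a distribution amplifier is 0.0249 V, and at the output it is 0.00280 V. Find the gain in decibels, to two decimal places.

-18.98 dB

Voltage ratio → dB uses the 20·log₁₀ form:
20·log₁₀(0.00280/0.0249) = 20·log₁₀(0.1124) = -18.98 dB.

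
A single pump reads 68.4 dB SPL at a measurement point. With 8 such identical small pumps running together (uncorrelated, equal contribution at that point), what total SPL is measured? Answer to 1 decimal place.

77.4 dB SPL

8 equal incoherent sources raise the level by 10·log₁₀(8) = 9.03 dB.
L_total = 68.4 + 9.03 = 77.4 dB SPL.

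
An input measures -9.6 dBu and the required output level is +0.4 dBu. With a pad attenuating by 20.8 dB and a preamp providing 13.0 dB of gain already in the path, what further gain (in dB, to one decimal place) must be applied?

17.8 dB

The required make-up gain is the shortfall in the dB sum.
G = +0.4 − (-9.6) + 20.8 − 13.0 = 17.8 dB.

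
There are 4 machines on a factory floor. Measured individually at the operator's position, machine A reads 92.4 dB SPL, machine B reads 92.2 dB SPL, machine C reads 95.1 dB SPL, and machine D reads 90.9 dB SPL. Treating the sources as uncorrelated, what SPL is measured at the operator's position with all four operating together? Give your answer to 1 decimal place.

Uncorrelated sources add in intensity (power), not in dB.
L_total = 10·log₁₀(10^(92.4/10) + 10^(92.2/10) + 10^(95.1/10) + 10^(90.9/10)) = 10·log₁₀(7864000000) = 99.0 dB SPL.

99.0 dB SPL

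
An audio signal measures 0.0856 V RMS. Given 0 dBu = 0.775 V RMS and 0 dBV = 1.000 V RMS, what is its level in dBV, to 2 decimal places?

dBV = 20·log₁₀(V / 1.000 V).
20·log₁₀(0.0856/1.000) = -21.35 dBV.

-21.35 dBV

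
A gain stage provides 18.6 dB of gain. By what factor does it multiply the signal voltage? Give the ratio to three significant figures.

8.51

Voltage ratio = 10^(dB/20).
10^(18.6/20) = 10^(0.9300) = 8.51.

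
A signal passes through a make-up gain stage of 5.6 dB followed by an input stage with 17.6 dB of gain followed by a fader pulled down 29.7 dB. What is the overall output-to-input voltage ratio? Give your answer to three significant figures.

Net gain = 5.6 + 17.6 + (−29.7) = -6.5 dB.
Voltage ratio = 10^(-6.5/20) = 0.473.

0.473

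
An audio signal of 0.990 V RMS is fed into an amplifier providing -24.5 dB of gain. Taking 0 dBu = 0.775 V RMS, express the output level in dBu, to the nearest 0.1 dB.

-22.4 dBu

Input level: 20·log₁₀(0.990/0.775) = 2.13 dBu.
Output: 2.13 − 24.5 = -22.4 dBu.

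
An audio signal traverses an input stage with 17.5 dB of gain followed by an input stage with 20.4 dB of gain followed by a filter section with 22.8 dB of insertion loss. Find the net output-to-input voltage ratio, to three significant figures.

Net gain = 17.5 + 20.4 + (−22.8) = 15.1 dB.
Voltage ratio = 10^(15.1/20) = 5.69.

5.69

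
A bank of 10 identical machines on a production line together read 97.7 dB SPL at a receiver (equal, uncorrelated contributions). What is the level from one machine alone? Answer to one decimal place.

87.7 dB SPL

10 equal incoherent sources add 10·log₁₀(10) = 10.00 dB over one source.
L_one = 97.7 − 10.00 = 87.7 dB SPL.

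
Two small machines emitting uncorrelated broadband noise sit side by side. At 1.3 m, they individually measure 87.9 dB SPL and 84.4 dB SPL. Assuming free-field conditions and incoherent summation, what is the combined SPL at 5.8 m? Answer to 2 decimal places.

76.51 dB SPL

Combined at 1.3 m: 10·log₁₀(10^(87.9/10)+10^(84.4/10)) = 89.504 dB SPL.
Then apply −20·log₁₀(5.8/1.3) = -12.990 dB → 76.51 dB SPL.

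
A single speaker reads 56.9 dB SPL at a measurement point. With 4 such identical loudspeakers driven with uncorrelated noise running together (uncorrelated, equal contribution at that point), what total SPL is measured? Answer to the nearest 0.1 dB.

4 equal incoherent sources raise the level by 10·log₁₀(4) = 6.02 dB.
L_total = 56.9 + 6.02 = 62.9 dB SPL.

62.9 dB SPL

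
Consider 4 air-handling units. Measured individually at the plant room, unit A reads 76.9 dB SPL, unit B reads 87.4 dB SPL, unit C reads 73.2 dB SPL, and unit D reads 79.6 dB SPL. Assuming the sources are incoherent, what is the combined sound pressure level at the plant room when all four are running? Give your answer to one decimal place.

88.5 dB SPL

Add the sources as powers (linear), then convert back to dB:
L_total = 10·log₁₀(10^(76.9/10) + 10^(87.4/10) + 10^(73.2/10) + 10^(79.6/10)) = 10·log₁₀(710600000) = 88.5 dB SPL.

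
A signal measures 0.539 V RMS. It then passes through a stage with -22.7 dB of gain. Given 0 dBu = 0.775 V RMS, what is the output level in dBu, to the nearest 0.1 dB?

-25.9 dBu

Input level: 20·log₁₀(0.539/0.775) = -3.15 dBu.
Output: -3.15 − 22.7 = -25.9 dBu.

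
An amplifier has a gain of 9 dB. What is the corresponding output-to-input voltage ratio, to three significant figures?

2.82

Voltage ratio = 10^(dB/20).
10^(9/20) = 10^(0.4500) = 2.82.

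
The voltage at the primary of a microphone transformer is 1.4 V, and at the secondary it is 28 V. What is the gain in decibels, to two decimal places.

Voltage is an amplitude quantity, so gain = 20·log₁₀(V_out/V_in).
20·log₁₀(28/1.4) = 20·log₁₀(20.00) = 26.02 dB.

26.02 dB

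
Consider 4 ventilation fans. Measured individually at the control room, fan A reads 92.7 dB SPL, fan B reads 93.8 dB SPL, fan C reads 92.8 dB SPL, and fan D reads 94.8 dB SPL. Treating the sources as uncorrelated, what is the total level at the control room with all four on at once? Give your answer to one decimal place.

Add the sources as powers (linear), then convert back to dB:
L_total = 10·log₁₀(10^(92.7/10) + 10^(93.8/10) + 10^(92.8/10) + 10^(94.8/10)) = 10·log₁₀(9186000000) = 99.6 dB SPL.

99.6 dB SPL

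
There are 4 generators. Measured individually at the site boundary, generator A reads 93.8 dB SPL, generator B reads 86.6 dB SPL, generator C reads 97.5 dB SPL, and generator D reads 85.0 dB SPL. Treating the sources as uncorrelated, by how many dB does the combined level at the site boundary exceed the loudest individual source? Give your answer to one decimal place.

Uncorrelated sources add in intensity (power), not in dB.
L_total = 10·log₁₀(10^(93.8/10) + 10^(86.6/10) + 10^(97.5/10) + 10^(85.0/10)) = 99.44 dB SPL.
Excess over the loudest (97.5 dB): 99.44 − 97.5 = 1.9 dB.

1.9 dB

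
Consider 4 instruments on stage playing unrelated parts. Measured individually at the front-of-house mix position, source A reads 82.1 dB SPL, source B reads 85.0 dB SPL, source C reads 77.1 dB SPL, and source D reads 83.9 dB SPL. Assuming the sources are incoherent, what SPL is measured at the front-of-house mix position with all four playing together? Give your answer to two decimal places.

Uncorrelated sources add in intensity (power), not in dB.
L_total = 10·log₁₀(10^(82.1/10) + 10^(85.0/10) + 10^(77.1/10) + 10^(83.9/10)) = 10·log₁₀(775200000) = 88.89 dB SPL.

88.89 dB SPL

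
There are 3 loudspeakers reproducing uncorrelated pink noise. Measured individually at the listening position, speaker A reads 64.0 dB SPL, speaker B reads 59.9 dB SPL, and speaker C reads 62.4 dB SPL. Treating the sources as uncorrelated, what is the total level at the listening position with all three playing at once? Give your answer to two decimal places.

67.18 dB SPL

Add the sources as powers (linear), then convert back to dB:
L_total = 10·log₁₀(10^(64.0/10) + 10^(59.9/10) + 10^(62.4/10)) = 10·log₁₀(5227000) = 67.18 dB SPL.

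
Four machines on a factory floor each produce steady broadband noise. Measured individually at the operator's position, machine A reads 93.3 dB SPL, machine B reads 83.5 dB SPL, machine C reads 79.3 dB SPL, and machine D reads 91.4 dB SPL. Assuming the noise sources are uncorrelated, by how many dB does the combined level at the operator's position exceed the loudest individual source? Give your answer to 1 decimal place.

2.5 dB

Uncorrelated sources add in intensity (power), not in dB.
L_total = 10·log₁₀(10^(93.3/10) + 10^(83.5/10) + 10^(79.3/10) + 10^(91.4/10)) = 95.83 dB SPL.
Excess over the loudest (93.3 dB): 95.83 − 93.3 = 2.5 dB.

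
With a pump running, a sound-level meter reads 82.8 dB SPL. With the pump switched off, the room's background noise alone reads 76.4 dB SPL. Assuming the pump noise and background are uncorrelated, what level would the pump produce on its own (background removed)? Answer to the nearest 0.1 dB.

81.7 dB SPL

Remove the background by subtracting linear intensities:
L_src = 10·log₁₀(10^(82.8/10) − 10^(76.4/10)) = 10·log₁₀(146900000) = 81.7 dB SPL.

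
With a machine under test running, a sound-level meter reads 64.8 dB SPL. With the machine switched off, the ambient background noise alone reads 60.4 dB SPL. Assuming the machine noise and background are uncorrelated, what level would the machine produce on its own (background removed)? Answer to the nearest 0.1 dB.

62.8 dB SPL

Remove the background by subtracting linear intensities:
L_src = 10·log₁₀(10^(64.8/10) − 10^(60.4/10)) = 10·log₁₀(1923000) = 62.8 dB SPL.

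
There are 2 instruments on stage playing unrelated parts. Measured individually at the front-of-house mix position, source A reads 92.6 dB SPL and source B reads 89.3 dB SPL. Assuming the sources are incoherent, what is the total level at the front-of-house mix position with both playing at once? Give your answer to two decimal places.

94.27 dB SPL

Add the sources as powers (linear), then convert back to dB:
L_total = 10·log₁₀(10^(92.6/10) + 10^(89.3/10)) = 10·log₁₀(2671000000) = 94.27 dB SPL.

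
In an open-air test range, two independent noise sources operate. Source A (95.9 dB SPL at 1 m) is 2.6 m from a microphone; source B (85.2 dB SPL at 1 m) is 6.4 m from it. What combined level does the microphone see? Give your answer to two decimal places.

At the listener: L_A = 95.9 − 20·log₁₀(2.6) = 87.601 dB; L_B = 85.2 − 20·log₁₀(6.4) = 69.076 dB.
Combined: 10·log₁₀(10^(87.601/10)+10^(69.076/10)) = 87.66 dB SPL.

87.66 dB SPL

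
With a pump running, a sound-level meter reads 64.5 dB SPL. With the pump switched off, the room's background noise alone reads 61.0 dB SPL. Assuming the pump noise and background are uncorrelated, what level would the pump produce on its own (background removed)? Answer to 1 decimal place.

61.9 dB SPL

Background correction is a power subtraction:
L_src = 10·log₁₀(10^(64.5/10) − 10^(61.0/10)) = 10·log₁₀(1559000) = 61.9 dB SPL.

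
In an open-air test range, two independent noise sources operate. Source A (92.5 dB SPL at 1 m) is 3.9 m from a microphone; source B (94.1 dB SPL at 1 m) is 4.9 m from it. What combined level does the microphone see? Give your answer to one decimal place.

At the listener: L_A = 92.5 − 20·log₁₀(3.9) = 80.68 dB; L_B = 94.1 − 20·log₁₀(4.9) = 80.30 dB.
Combined: 10·log₁₀(10^(80.68/10)+10^(80.30/10)) = 83.5 dB SPL.

83.5 dB SPL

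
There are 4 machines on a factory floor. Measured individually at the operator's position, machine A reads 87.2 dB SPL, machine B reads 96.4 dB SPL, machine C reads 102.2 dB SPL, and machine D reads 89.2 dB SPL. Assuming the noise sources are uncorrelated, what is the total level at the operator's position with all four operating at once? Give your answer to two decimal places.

Add the sources as powers (linear), then convert back to dB:
L_total = 10·log₁₀(10^(87.2/10) + 10^(96.4/10) + 10^(102.2/10) + 10^(89.2/10)) = 10·log₁₀(22318000000) = 103.49 dB SPL.

103.49 dB SPL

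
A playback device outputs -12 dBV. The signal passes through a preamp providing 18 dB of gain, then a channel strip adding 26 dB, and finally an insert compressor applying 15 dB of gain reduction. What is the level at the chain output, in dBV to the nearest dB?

In dB, series stages simply add:
-12 + 18 + 26 − 15 = +17 dBV.

+17 dBV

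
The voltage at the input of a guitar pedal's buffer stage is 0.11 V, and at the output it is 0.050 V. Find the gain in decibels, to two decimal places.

-6.85 dB

Voltage is an amplitude quantity, so gain = 20·log₁₀(V_out/V_in).
20·log₁₀(0.050/0.11) = 20·log₁₀(0.4545) = -6.85 dB.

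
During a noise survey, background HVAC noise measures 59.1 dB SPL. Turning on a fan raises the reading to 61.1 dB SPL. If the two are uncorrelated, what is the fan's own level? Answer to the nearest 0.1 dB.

56.8 dB SPL

Background correction is a power subtraction:
L_src = 10·log₁₀(10^(61.1/10) − 10^(59.1/10)) = 10·log₁₀(475400) = 56.8 dB SPL.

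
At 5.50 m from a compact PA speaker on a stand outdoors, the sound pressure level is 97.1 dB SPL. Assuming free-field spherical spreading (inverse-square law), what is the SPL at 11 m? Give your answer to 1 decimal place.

Free-field point source: level drops by 20·log₁₀ of the distance ratio.
ΔL = −20·log₁₀(11/5.50) = -6.02 dB, so L₂ = 97.1 + (-6.02) = 91.1 dB SPL.

91.1 dB SPL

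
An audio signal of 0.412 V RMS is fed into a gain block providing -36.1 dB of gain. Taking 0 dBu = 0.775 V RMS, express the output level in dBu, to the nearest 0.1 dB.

Input level: 20·log₁₀(0.412/0.775) = -5.49 dBu.
Output: -5.49 − 36.1 = -41.6 dBu.

-41.6 dBu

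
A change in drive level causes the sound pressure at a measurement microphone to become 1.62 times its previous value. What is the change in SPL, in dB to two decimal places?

4.19 dB

SPL change from a pressure ratio uses the 20·log₁₀ form:
20·log₁₀(1.62) = 4.19 dB.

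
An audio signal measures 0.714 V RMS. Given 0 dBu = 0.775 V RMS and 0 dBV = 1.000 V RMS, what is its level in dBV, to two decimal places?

dBV = 20·log₁₀(V / 1.000 V).
20·log₁₀(0.714/1.000) = -2.93 dBV.

-2.93 dBV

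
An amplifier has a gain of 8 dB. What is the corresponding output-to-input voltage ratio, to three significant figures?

2.51

Voltage ratio = 10^(dB/20).
10^(8/20) = 10^(0.4000) = 2.51.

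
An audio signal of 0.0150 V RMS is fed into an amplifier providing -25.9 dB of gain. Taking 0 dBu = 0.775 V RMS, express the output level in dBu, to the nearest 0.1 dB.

-60.2 dBu

Input level: 20·log₁₀(0.0150/0.775) = -34.26 dBu.
Output: -34.26 − 25.9 = -60.2 dBu.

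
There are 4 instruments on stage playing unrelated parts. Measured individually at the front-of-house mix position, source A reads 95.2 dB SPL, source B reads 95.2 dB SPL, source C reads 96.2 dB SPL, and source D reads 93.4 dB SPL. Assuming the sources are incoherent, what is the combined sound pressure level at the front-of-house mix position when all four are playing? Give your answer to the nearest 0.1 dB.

Add the sources as powers (linear), then convert back to dB:
L_total = 10·log₁₀(10^(95.2/10) + 10^(95.2/10) + 10^(96.2/10) + 10^(93.4/10)) = 10·log₁₀(12979000000) = 101.1 dB SPL.

101.1 dB SPL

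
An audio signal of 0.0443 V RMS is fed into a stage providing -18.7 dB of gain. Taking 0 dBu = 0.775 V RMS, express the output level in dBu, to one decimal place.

Input level: 20·log₁₀(0.0443/0.775) = -24.86 dBu.
Output: -24.86 − 18.7 = -43.6 dBu.

-43.6 dBu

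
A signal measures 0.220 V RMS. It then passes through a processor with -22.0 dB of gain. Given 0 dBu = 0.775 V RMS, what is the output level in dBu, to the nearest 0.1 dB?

-32.9 dBu

Input level: 20·log₁₀(0.220/0.775) = -10.94 dBu.
Output: -10.94 − 22.0 = -32.9 dBu.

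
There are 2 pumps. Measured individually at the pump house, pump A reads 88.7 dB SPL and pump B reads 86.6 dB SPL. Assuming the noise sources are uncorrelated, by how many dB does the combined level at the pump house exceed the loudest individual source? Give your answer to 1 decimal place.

Incoherent sources sum as intensities:
L_total = 10·log₁₀(10^(88.7/10) + 10^(86.6/10)) = 90.79 dB SPL.
Excess over the loudest (88.7 dB): 90.79 − 88.7 = 2.1 dB.

2.1 dB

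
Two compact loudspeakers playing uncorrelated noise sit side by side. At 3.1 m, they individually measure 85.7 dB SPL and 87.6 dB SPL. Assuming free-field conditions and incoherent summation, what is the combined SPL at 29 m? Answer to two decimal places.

Combined at 3.1 m: 10·log₁₀(10^(85.7/10)+10^(87.6/10)) = 89.763 dB SPL.
Then apply −20·log₁₀(29/3.1) = -19.421 dB → 70.34 dB SPL.

70.34 dB SPL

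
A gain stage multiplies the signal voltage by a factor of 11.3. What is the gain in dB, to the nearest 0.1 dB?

Voltage ratio → dB uses the 20·log₁₀ form:
20·log₁₀(11.3) = 21.1 dB.

21.1 dB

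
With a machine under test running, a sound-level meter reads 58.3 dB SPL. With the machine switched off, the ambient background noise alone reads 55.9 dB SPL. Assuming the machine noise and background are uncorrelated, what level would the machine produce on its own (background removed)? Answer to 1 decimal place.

Background correction is a power subtraction:
L_src = 10·log₁₀(10^(58.3/10) − 10^(55.9/10)) = 10·log₁₀(287000) = 54.6 dB SPL.

54.6 dB SPL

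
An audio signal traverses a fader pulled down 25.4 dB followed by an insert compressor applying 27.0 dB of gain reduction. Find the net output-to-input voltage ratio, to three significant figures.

0.00240

Net gain = (−25.4) + (−27.0) = -52.4 dB.
Voltage ratio = 10^(-52.4/20) = 0.00240.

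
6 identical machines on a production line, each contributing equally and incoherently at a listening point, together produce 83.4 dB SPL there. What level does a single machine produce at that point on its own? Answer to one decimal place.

75.6 dB SPL

6 equal incoherent sources add 10·log₁₀(6) = 7.78 dB over one source.
L_one = 83.4 − 7.78 = 75.6 dB SPL.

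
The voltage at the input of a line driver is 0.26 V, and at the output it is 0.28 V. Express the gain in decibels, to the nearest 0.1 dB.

For a voltage ratio, dB = 20·log₁₀(V₂/V₁).
20·log₁₀(0.28/0.26) = 20·log₁₀(1.077) = 0.6 dB.

0.6 dB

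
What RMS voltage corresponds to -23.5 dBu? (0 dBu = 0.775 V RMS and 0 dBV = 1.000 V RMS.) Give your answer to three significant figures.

0.0518 V

V = 0.775 V × 10^(-23.5/20).
= 0.775 × 0.06683 = 0.0518 V.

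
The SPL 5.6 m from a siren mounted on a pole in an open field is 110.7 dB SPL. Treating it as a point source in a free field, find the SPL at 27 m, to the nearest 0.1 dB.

Free-field point source: level drops by 20·log₁₀ of the distance ratio.
ΔL = −20·log₁₀(27/5.6) = -13.66 dB, so L₂ = 110.7 + (-13.66) = 97.0 dB SPL.

97.0 dB SPL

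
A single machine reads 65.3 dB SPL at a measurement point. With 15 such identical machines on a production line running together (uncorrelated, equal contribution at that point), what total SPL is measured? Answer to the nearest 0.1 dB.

77.1 dB SPL

15 equal incoherent sources raise the level by 10·log₁₀(15) = 11.76 dB.
L_total = 65.3 + 11.76 = 77.1 dB SPL.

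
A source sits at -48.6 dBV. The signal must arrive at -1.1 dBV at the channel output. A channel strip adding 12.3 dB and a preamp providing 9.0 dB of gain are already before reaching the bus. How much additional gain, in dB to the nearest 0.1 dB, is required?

The required make-up gain is the shortfall in the dB sum.
G = -1.1 − (-48.6) − 12.3 − 9.0 = 26.2 dB.

26.2 dB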